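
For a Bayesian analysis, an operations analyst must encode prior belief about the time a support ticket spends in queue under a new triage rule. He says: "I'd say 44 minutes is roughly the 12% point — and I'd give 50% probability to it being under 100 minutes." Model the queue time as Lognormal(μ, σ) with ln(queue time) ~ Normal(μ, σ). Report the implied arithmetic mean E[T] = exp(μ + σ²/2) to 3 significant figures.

E[T] ≈ 128 minutes

If T ~ Lognormal(μ,σ) then ln T ~ Normal(μ,σ), so the p-quantile of ln T is μ + z_p·σ.
ln(44) = 3.784 and ln(100) = 4.605; z_{0.12} = -1.175, z_{0.5} = 0.
σ = (4.605 − 3.784)/(0 − (-1.175)) = 0.699.
μ = 3.784 − (-1.175)·0.699 = 4.605.
E[T] = exp(μ + σ²/2) = exp(4.605 + 0.2441) = 128 minutes.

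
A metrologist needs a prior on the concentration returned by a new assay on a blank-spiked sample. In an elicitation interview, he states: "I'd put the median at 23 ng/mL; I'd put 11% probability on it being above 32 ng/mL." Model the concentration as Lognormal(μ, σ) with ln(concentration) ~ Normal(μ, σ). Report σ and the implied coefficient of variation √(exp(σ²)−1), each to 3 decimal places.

If T ~ Lognormal(μ,σ) then ln T ~ Normal(μ,σ), so the p-quantile of ln T is μ + z_p·σ.
ln(23) = 3.135 and ln(32) = 3.466; z_{0.5} = 0, z_{0.89} = 1.227.
σ = (3.466 − 3.135)/(1.227 − (0)) = 0.269.
μ = 3.135 − (0)·0.269 = 3.135.
CV = √(exp(σ²)−1) = √(exp(0.0725)−1) = 0.274.

σ ≈ 0.269, CV ≈ 0.274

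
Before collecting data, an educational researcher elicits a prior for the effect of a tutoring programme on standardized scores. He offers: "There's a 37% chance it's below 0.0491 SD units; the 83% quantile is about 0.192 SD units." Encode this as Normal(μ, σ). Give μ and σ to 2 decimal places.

The p-quantile of Normal(μ,σ) is μ + z_p·σ, with z_{0.37} = -0.3319 and z_{0.83} = 0.9542.
Eliminate σ: μ = (z₂·x₁ − z₁·x₂)/(z₂ − z₁) = (0.9542·0.0491 − (-0.3319)·0.192)/1.286 = 0.09.
Then σ = (x₂ − x₁)/(z₂ − z₁) = (0.192 − 0.0491)/1.286 = 0.11.

μ = 0.09, σ = 0.11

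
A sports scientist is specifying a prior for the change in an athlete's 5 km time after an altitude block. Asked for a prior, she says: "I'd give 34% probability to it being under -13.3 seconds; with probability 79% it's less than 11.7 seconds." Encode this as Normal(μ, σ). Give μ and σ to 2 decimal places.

For Normal(μ,σ), the p-quantile is μ + z_p·σ. Here z_{0.34} = -0.4125, z_{0.79} = 0.8064.
So -13.3 = μ − 0.4125σ and 11.7 = μ + 0.8064σ.
Subtracting: σ = (11.7 − -13.3)/(0.8064 − (-0.4125)) = 20.51.
Then μ = -13.3 − (-0.4125)·20.51 = -4.84.

μ = -4.84, σ = 20.51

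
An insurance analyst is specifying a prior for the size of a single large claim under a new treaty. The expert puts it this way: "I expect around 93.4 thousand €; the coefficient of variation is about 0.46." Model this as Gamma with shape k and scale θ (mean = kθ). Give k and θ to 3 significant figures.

For Gamma(k, scale θ): mean = kθ, variance = kθ², so CV = 1/√k.
CV = 0.46, hence k = 1/CV² = 4.73.
Then θ = mean/k = 93.4/4.73 = 19.8.

k ≈ 4.73, θ ≈ 19.8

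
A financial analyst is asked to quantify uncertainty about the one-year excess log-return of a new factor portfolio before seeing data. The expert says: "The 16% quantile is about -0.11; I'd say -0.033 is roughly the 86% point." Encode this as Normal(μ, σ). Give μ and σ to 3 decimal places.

μ = -0.073, σ = 0.037

For Normal(μ,σ), the p-quantile is μ + z_p·σ. Here z_{0.16} = -0.9945, z_{0.86} = 1.08.
So -0.11 = μ − 0.9945σ and -0.033 = μ + 1.08σ.
Subtracting: σ = (-0.033 − -0.11)/(1.08 − (-0.9945)) = 0.037.
Then μ = -0.11 − (-0.9945)·0.037 = -0.073.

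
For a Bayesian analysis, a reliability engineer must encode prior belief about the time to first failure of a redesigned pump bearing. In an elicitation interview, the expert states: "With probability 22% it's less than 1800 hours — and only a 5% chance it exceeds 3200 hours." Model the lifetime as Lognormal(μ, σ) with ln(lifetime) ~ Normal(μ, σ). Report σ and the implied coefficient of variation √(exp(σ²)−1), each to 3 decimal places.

σ ≈ 0.238, CV ≈ 0.241

If T ~ Lognormal(μ,σ) then ln T ~ Normal(μ,σ), so the p-quantile of ln T is μ + z_p·σ.
ln(1800) = 7.496 and ln(3200) = 8.071; z_{0.22} = -0.7722, z_{0.95} = 1.645.
σ = (8.071 − 7.496)/(1.645 − (-0.7722)) = 0.238.
μ = 7.496 − (-0.7722)·0.238 = 7.679.
CV = √(exp(σ²)−1) = √(exp(0.0567)−1) = 0.241.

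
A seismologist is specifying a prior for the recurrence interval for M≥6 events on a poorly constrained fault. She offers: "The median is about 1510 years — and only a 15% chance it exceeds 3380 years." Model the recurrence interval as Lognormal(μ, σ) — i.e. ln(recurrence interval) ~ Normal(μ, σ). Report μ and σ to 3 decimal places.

μ ≈ 7.320, σ ≈ 0.777

If T ~ Lognormal(μ,σ) then ln T ~ Normal(μ,σ), so the p-quantile of ln T is μ + z_p·σ.
ln(1510) = 7.32 and ln(3380) = 8.126; z_{0.5} = 0, z_{0.85} = 1.036.
σ = (8.126 − 7.32)/(1.036 − (0)) = 0.777.
μ = 7.32 − (0)·0.777 = 7.320.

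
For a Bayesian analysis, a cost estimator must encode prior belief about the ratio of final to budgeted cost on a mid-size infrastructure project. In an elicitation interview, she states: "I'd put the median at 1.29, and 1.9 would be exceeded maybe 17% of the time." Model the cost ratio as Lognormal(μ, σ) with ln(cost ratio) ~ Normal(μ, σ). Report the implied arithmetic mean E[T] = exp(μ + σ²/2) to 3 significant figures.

If T ~ Lognormal(μ,σ) then ln T ~ Normal(μ,σ), so the p-quantile of ln T is μ + z_p·σ.
ln(1.29) = 0.2546 and ln(1.9) = 0.6419; z_{0.5} = 0, z_{0.83} = 0.9542.
σ = (0.6419 − 0.2546)/(0.9542 − (0)) = 0.406.
μ = 0.2546 − (0)·0.406 = 0.255.
E[T] = exp(μ + σ²/2) = exp(0.255 + 0.0823) = 1.4.

E[T] ≈ 1.4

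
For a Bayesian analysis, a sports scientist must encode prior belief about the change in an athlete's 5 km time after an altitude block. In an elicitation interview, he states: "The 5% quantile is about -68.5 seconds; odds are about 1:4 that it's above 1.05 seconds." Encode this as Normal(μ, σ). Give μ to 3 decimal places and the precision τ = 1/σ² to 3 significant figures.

For Normal(μ,σ), the p-quantile is μ + z_p·σ. Here z_{0.05} = -1.645, z_{0.8} = 0.8416.
So -68.5 = μ − 1.645σ and 1.05 = μ + 0.8416σ.
Subtracting: σ = (1.05 − -68.5)/(0.8416 − (-1.645)) = 27.971.
Then μ = -68.5 − (-1.645)·27.971 = -22.491.
Precision τ = 1/σ² = 1/27.97² = 0.00128.

μ = -22.491, τ = 0.00128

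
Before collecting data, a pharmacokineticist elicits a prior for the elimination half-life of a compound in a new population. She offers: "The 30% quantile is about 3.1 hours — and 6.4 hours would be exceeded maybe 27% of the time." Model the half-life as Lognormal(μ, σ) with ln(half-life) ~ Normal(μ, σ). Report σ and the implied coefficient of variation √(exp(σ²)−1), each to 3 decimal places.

If T ~ Lognormal(μ,σ) then ln T ~ Normal(μ,σ), so the p-quantile of ln T is μ + z_p·σ.
ln(3.1) = 1.131 and ln(6.4) = 1.856; z_{0.3} = -0.5244, z_{0.73} = 0.6128.
σ = (1.856 − 1.131)/(0.6128 − (-0.5244)) = 0.637.
μ = 1.131 − (-0.5244)·0.637 = 1.466.
CV = √(exp(σ²)−1) = √(exp(0.4063)−1) = 0.708.

σ ≈ 0.637, CV ≈ 0.708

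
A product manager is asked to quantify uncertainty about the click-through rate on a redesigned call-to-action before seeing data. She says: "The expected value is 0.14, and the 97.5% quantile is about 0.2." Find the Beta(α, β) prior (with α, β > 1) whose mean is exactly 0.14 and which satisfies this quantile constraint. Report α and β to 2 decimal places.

α ≈ 20.78, β ≈ 127.66

With mean 0.14 fixed, write α = 0.14s, β = 0.86s where s = α+β.
Need P(θ < 0.2) = 0.975 under Beta(0.14s, 0.86s). Normal approximation: (q−m)/√(m(1−m)/s) ≈ z_{0.975} = 1.96, so s ≈ 0.14·0.86·(1.96)²/(0.2−0.14)² = 128.5.
At s = 128.5: P(θ<0.2) ≈ 0.966. Adjusting to match 0.975 gives s ≈ 148.44.
So α = 0.14·148.44 ≈ 20.78, β = 0.86·148.44 ≈ 127.66.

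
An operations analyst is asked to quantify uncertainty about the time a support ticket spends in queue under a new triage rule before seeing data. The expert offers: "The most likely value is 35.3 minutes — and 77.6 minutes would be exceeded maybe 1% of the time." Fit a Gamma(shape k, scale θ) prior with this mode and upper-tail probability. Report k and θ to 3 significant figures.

Gamma(k,θ) with k>1 has mode (k−1)θ, so θ = 35.3/(k−1).
Need P(X < 77.6) = 0.99 with θ tied to k this way. Start at k = 2, θ = 35.3: P(X<77.6) ≈ 0.645.
Too low — raise k to concentrate. Iterating converges to k ≈ 8.77.
Then θ = 35.3/(8.77−1) ≈ 4.54.

k ≈ 8.77, θ ≈ 4.54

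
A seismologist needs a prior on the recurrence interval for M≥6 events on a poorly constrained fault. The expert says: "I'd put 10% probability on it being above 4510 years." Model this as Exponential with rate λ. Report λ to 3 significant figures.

λ ≈ 0.000511

P(T > 4510.0) = e^(−λ·4510.0) = 0.1, so λ = −ln(0.1)/4510.0 = 0.000511.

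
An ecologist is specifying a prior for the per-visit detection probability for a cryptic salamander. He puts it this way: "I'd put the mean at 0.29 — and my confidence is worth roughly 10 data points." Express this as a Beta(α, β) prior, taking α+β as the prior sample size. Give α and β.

α = 2.9, β = 7.1

Under the effective-sample-size interpretation, Beta(α, β) has prior mean α/(α+β) and prior sample size α+β.
So α+β = 10 and α/(α+β) = 0.29, giving α = 0.29·10 = 2.9 and β = 10 − 2.9 = 7.1.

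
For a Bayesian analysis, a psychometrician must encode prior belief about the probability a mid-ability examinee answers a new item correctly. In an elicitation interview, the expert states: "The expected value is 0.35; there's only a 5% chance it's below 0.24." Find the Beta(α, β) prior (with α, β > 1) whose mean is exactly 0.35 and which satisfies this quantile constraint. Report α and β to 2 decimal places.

α ≈ 16.33, β ≈ 30.32

With mean 0.35 fixed, write α = 0.35s, β = 0.65s where s = α+β.
Need P(θ < 0.24) = 0.05 under Beta(0.35s, 0.65s). Normal approximation: (q−m)/√(m(1−m)/s) ≈ z_{0.05} = -1.64, so s ≈ 0.35·0.65·(-1.64)²/(0.24−0.35)² = 50.9.
At s = 50.9: P(θ<0.24) ≈ 0.043. Adjusting to match 0.05 gives s ≈ 46.65.
So α = 0.35·46.65 ≈ 16.33, β = 0.65·46.65 ≈ 30.32.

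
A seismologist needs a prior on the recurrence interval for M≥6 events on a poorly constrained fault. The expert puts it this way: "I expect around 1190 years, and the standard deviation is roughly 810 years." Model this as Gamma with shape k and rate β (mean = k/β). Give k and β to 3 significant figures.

For Gamma(k, rate β): mean = k/β, variance = k/β², so CV = 1/√k.
CV = SD/mean = 810/1190 = 0.6807, hence k = 1/CV² = 2.16.
Then β = k/mean = 2.16/1190 = 0.00181.

k ≈ 2.16, β ≈ 0.00181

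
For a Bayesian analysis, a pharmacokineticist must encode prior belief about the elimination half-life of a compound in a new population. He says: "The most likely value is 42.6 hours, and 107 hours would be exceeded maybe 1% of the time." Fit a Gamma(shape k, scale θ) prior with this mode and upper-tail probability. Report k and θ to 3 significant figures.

Gamma(k,θ) with k>1 has mode (k−1)θ, so θ = 42.6/(k−1).
Need P(X < 107) = 0.99 with θ tied to k this way. Start at k = 2, θ = 42.6: P(X<107) ≈ 0.715.
Too low — raise k to concentrate. Iterating converges to k ≈ 6.53.
Then θ = 42.6/(6.53−1) ≈ 7.71.

k ≈ 6.53, θ ≈ 7.71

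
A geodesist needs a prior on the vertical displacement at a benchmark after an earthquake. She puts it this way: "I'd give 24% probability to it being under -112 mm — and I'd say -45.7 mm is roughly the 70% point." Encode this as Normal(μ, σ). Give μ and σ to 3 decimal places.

The p-quantile of Normal(μ,σ) is μ + z_p·σ, with z_{0.24} = -0.7063 and z_{0.7} = 0.5244.
Eliminate σ: μ = (z₂·x₁ − z₁·x₂)/(z₂ − z₁) = (0.5244·-112 − (-0.7063)·-45.7)/1.231 = -73.950.
Then σ = (x₂ − x₁)/(z₂ − z₁) = (-45.7 − -112)/1.231 = 53.872.

μ = -73.950, σ = 53.872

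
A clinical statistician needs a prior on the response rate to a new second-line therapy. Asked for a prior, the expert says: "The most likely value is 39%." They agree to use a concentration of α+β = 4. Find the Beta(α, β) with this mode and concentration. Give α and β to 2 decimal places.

α = 1.78, β = 2.22

For α,β > 1 the Beta mode is (α−1)/(α+β−2). With α+β = 4, the mode is (α−1)/2.
Set (α−1)/2 = 0.39 → α = 1 + 0.39·2 = 1.78.
β = 4 − α = 2.22.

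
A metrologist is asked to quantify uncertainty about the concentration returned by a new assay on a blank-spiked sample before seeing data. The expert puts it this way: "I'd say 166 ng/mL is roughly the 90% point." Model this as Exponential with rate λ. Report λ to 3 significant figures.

λ ≈ 0.0139

P(T < 166.0) = 1 − e^(−λ·166.0) = 0.9, so λ = −ln(1−0.9)/166.0 = −ln(0.1)/166.0 = 0.0139.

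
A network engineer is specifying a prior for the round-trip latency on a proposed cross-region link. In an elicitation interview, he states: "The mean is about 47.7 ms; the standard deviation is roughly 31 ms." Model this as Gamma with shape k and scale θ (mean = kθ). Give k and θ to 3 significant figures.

k ≈ 2.37, θ ≈ 20.1

For Gamma(k, scale θ): mean = kθ, variance = kθ², so CV = 1/√k.
CV = SD/mean = 31/47.7 = 0.6499, hence k = 1/CV² = 2.37.
Then θ = mean/k = 47.7/2.37 = 20.1.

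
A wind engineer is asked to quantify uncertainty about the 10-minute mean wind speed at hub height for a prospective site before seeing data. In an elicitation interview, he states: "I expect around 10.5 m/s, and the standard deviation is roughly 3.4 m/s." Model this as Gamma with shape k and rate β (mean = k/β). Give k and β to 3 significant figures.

For Gamma(k, rate β): mean = k/β, variance = k/β², so CV = 1/√k.
CV = SD/mean = 3.4/10.5 = 0.3238, hence k = 1/CV² = 9.54.
Then β = k/mean = 9.54/10.5 = 0.908.

k ≈ 9.54, β ≈ 0.908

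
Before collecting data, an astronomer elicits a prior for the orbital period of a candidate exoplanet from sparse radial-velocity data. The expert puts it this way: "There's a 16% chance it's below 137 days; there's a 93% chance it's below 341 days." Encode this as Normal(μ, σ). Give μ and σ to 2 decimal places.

μ = 219.13, σ = 82.58

The p-quantile of Normal(μ,σ) is μ + z_p·σ, with z_{0.16} = -0.9945 and z_{0.93} = 1.476.
Eliminate σ: μ = (z₂·x₁ − z₁·x₂)/(z₂ − z₁) = (1.476·137 − (-0.9945)·341)/2.47 = 219.13.
Then σ = (x₂ − x₁)/(z₂ − z₁) = (341 − 137)/2.47 = 82.58.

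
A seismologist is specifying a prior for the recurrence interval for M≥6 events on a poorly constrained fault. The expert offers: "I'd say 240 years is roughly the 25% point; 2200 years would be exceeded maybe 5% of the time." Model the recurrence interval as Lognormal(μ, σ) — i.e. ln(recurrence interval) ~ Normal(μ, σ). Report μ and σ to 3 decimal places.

μ ≈ 6.125, σ ≈ 0.955

If T ~ Lognormal(μ,σ) then ln T ~ Normal(μ,σ), so the p-quantile of ln T is μ + z_p·σ.
ln(240) = 5.481 and ln(2200) = 7.696; z_{0.25} = -0.6745, z_{0.95} = 1.645.
σ = (7.696 − 5.481)/(1.645 − (-0.6745)) = 0.955.
μ = 5.481 − (-0.6745)·0.955 = 6.125.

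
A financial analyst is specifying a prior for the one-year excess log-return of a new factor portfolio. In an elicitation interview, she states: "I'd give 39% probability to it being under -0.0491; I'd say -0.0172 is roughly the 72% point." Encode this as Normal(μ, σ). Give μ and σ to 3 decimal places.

The p-quantile of Normal(μ,σ) is μ + z_p·σ, with z_{0.39} = -0.2793 and z_{0.72} = 0.5828.
Eliminate σ: μ = (z₂·x₁ − z₁·x₂)/(z₂ − z₁) = (0.5828·-0.0491 − (-0.2793)·-0.0172)/0.8622 = -0.039.
Then σ = (x₂ − x₁)/(z₂ − z₁) = (-0.0172 − -0.0491)/0.8622 = 0.037.

μ = -0.039, σ = 0.037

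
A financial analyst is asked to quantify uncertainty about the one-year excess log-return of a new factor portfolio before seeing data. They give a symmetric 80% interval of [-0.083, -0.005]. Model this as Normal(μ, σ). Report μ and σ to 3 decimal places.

A symmetric 80% interval runs μ ± z·σ with z = 1.282.
Half-width = 0.039, so σ = 0.039/1.282 = 0.030.
μ is the interval midpoint, -0.044.

μ = -0.044, σ = 0.030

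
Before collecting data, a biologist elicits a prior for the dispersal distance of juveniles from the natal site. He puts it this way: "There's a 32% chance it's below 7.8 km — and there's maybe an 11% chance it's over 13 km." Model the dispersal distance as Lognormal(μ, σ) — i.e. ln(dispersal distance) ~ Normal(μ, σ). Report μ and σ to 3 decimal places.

μ ≈ 2.195, σ ≈ 0.302

If T ~ Lognormal(μ,σ) then ln T ~ Normal(μ,σ), so the p-quantile of ln T is μ + z_p·σ.
ln(7.8) = 2.054 and ln(13) = 2.565; z_{0.32} = -0.4677, z_{0.89} = 1.227.
σ = (2.565 − 2.054)/(1.227 − (-0.4677)) = 0.302.
μ = 2.054 − (-0.4677)·0.302 = 2.195.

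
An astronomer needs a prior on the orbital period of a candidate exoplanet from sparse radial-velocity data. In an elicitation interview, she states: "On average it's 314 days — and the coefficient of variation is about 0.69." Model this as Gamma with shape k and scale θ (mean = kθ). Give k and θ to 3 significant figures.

k ≈ 2.1, θ ≈ 149

For Gamma(k, scale θ): mean = kθ, variance = kθ², so CV = 1/√k.
CV = 0.69, hence k = 1/CV² = 2.1.
Then θ = mean/k = 314/2.1 = 149.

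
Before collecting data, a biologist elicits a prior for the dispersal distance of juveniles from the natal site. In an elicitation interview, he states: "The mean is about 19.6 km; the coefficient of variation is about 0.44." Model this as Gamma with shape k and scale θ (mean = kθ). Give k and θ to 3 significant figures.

For Gamma(k, scale θ): mean = kθ, variance = kθ², so CV = 1/√k.
CV = 0.44, hence k = 1/CV² = 5.17.
Then θ = mean/k = 19.6/5.17 = 3.79.

k ≈ 5.17, θ ≈ 3.79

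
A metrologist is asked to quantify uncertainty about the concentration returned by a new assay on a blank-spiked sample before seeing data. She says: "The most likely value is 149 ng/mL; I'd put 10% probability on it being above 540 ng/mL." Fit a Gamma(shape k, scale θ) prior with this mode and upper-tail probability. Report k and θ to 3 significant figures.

Gamma(k,θ) with k>1 has mode (k−1)θ, so θ = 149/(k−1).
Need P(X < 540) = 0.9 with θ tied to k this way. Start at k = 2, θ = 149: P(X<540) ≈ 0.877.
Too low — raise k to concentrate. Iterating converges to k ≈ 2.12.
Then θ = 149/(2.12−1) ≈ 133.

k ≈ 2.12, θ ≈ 133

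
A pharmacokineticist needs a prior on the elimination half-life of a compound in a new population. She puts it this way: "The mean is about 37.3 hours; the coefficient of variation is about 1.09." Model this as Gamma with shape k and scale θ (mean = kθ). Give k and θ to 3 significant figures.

k ≈ 0.842, θ ≈ 44.3

For Gamma(k, scale θ): mean = kθ, variance = kθ², so CV = 1/√k.
CV = 1.09, hence k = 1/CV² = 0.842.
Then θ = mean/k = 37.3/0.842 = 44.3.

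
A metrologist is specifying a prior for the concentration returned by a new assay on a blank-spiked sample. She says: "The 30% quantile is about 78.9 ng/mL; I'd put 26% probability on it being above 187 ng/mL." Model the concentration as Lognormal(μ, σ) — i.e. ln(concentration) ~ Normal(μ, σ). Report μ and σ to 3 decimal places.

If T ~ Lognormal(μ,σ) then ln T ~ Normal(μ,σ), so the p-quantile of ln T is μ + z_p·σ.
ln(78.9) = 4.368 and ln(187) = 5.231; z_{0.3} = -0.5244, z_{0.74} = 0.6433.
σ = (5.231 − 4.368)/(0.6433 − (-0.5244)) = 0.739.
μ = 4.368 − (-0.5244)·0.739 = 4.756.

μ ≈ 4.756, σ ≈ 0.739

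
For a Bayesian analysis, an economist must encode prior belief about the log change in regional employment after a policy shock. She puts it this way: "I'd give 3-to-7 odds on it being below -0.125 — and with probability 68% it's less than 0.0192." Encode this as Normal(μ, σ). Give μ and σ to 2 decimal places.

The p-quantile of Normal(μ,σ) is μ + z_p·σ, with z_{0.3} = -0.5244 and z_{0.68} = 0.4677.
Eliminate σ: μ = (z₂·x₁ − z₁·x₂)/(z₂ − z₁) = (0.4677·-0.125 − (-0.5244)·0.0192)/0.9921 = -0.05.
Then σ = (x₂ − x₁)/(z₂ − z₁) = (0.0192 − -0.125)/0.9921 = 0.15.

μ = -0.05, σ = 0.15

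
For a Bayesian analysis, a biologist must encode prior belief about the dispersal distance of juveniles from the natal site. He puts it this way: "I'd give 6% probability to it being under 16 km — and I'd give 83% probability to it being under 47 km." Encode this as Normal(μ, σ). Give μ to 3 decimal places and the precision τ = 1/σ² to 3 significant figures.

The p-quantile of Normal(μ,σ) is μ + z_p·σ, with z_{0.06} = -1.555 and z_{0.83} = 0.9542.
Eliminate σ: μ = (z₂·x₁ − z₁·x₂)/(z₂ − z₁) = (0.9542·16 − (-1.555)·47)/2.509 = 35.211.
Then σ = (x₂ − x₁)/(z₂ − z₁) = (47 − 16)/2.509 = 12.356.
Precision τ = 1/σ² = 1/12.36² = 0.00655.

μ = 35.211, τ = 0.00655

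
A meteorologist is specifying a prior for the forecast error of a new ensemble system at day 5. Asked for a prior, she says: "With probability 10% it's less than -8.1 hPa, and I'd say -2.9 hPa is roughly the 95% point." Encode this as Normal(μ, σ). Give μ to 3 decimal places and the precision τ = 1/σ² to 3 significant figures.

The p-quantile of Normal(μ,σ) is μ + z_p·σ, with z_{0.1} = -1.282 and z_{0.95} = 1.645.
Eliminate σ: μ = (z₂·x₁ − z₁·x₂)/(z₂ − z₁) = (1.645·-8.1 − (-1.282)·-2.9)/2.926 = -5.823.
Then σ = (x₂ − x₁)/(z₂ − z₁) = (-2.9 − -8.1)/2.926 = 1.777.
Precision τ = 1/σ² = 1/1.777² = 0.317.

μ = -5.823, τ = 0.317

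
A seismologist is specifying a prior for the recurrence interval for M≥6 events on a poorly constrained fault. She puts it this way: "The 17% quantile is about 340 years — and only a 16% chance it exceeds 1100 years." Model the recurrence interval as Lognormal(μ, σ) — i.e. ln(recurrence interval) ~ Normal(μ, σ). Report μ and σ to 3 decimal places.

If T ~ Lognormal(μ,σ) then ln T ~ Normal(μ,σ), so the p-quantile of ln T is μ + z_p·σ.
ln(340) = 5.829 and ln(1100) = 7.003; z_{0.17} = -0.9542, z_{0.84} = 0.9945.
σ = (7.003 − 5.829)/(0.9945 − (-0.9542)) = 0.603.
μ = 5.829 − (-0.9542)·0.603 = 6.404.

μ ≈ 6.404, σ ≈ 0.603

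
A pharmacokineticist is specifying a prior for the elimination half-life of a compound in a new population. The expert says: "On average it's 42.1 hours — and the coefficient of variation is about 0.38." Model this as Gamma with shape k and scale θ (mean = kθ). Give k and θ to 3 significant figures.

k ≈ 6.93, θ ≈ 6.08

For Gamma(k, scale θ): mean = kθ, variance = kθ², so CV = 1/√k.
CV = 0.38, hence k = 1/CV² = 6.93.
Then θ = mean/k = 42.1/6.93 = 6.08.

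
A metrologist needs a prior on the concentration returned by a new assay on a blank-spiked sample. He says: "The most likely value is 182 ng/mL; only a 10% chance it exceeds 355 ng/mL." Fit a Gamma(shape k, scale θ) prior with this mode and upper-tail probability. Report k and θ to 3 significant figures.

k ≈ 5.29, θ ≈ 42.4

Gamma(k,θ) with k>1 has mode (k−1)θ, so θ = 182/(k−1).
Need P(X < 355) = 0.9 with θ tied to k this way. Start at k = 2, θ = 182: P(X<355) ≈ 0.580.
Too low — raise k to concentrate. Iterating converges to k ≈ 5.29.
Then θ = 182/(5.29−1) ≈ 42.4.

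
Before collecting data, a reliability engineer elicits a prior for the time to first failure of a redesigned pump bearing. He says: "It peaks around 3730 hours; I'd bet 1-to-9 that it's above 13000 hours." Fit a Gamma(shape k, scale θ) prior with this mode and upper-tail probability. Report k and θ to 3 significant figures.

k ≈ 2.2, θ ≈ 3110

Gamma(k,θ) with k>1 has mode (k−1)θ, so θ = 3730/(k−1).
Need P(X < 13000) = 0.9 with θ tied to k this way. Start at k = 2, θ = 3730: P(X<13000) ≈ 0.863.
Too low — raise k to concentrate. Iterating converges to k ≈ 2.2.
Then θ = 3730/(2.2−1) ≈ 3110.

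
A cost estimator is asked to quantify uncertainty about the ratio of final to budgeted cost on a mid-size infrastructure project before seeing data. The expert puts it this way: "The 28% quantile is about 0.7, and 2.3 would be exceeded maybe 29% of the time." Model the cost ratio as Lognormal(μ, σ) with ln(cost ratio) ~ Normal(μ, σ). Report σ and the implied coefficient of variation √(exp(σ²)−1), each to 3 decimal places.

If T ~ Lognormal(μ,σ) then ln T ~ Normal(μ,σ), so the p-quantile of ln T is μ + z_p·σ.
ln(0.7) = -0.3567 and ln(2.3) = 0.8329; z_{0.28} = -0.5828, z_{0.71} = 0.5534.
σ = (0.8329 − -0.3567)/(0.5534 − (-0.5828)) = 1.047.
μ = -0.3567 − (-0.5828)·1.047 = 0.254.
CV = √(exp(σ²)−1) = √(exp(1.0961)−1) = 1.412.

σ ≈ 1.047, CV ≈ 1.412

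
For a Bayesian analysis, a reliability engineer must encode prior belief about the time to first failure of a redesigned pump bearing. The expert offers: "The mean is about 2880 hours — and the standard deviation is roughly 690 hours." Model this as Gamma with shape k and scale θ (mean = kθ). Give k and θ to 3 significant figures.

For Gamma(k, scale θ): mean = kθ, variance = kθ², so CV = 1/√k.
CV = SD/mean = 690/2880 = 0.2396, hence k = 1/CV² = 17.4.
Then θ = mean/k = 2880/17.4 = 165.

k ≈ 17.4, θ ≈ 165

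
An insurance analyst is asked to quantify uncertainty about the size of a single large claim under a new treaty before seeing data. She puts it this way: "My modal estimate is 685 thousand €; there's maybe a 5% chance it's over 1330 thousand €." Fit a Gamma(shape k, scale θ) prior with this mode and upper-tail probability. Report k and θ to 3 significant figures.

Gamma(k,θ) with k>1 has mode (k−1)θ, so θ = 685/(k−1).
Need P(X < 1330) = 0.95 with θ tied to k this way. Start at k = 2, θ = 685: P(X<1330) ≈ 0.578.
Too low — raise k to concentrate. Iterating converges to k ≈ 7.31.
Then θ = 685/(7.31−1) ≈ 109.

k ≈ 7.31, θ ≈ 109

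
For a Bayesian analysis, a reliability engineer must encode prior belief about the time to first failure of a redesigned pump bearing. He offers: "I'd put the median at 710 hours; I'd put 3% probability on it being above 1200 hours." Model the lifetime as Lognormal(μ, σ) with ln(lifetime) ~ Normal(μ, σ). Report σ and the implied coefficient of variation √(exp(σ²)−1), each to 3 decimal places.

σ ≈ 0.279, CV ≈ 0.285

If T ~ Lognormal(μ,σ) then ln T ~ Normal(μ,σ), so the p-quantile of ln T is μ + z_p·σ.
ln(710) = 6.565 and ln(1200) = 7.09; z_{0.5} = 0, z_{0.97} = 1.881.
σ = (7.09 − 6.565)/(1.881 − (0)) = 0.279.
μ = 6.565 − (0)·0.279 = 6.565.
CV = √(exp(σ²)−1) = √(exp(0.0779)−1) = 0.285.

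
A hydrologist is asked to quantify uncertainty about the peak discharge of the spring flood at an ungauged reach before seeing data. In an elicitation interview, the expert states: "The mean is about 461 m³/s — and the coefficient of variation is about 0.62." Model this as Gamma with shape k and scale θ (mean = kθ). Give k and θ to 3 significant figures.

k ≈ 2.6, θ ≈ 177

For Gamma(k, scale θ): mean = kθ, variance = kθ², so CV = 1/√k.
CV = 0.62, hence k = 1/CV² = 2.6.
Then θ = mean/k = 461/2.6 = 177.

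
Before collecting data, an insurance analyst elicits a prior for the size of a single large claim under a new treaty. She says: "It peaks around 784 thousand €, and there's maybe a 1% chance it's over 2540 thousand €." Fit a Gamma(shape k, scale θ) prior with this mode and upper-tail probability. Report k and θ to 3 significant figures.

k ≈ 4.2, θ ≈ 245

Gamma(k,θ) with k>1 has mode (k−1)θ, so θ = 784/(k−1).
Need P(X < 2540) = 0.99 with θ tied to k this way. Start at k = 2, θ = 784: P(X<2540) ≈ 0.834.
Too low — raise k to concentrate. Iterating converges to k ≈ 4.2.
Then θ = 784/(4.2−1) ≈ 245.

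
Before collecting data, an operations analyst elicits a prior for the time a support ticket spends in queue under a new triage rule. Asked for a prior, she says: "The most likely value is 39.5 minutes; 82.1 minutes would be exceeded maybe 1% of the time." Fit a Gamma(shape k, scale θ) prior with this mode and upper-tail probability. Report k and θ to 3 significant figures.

Gamma(k,θ) with k>1 has mode (k−1)θ, so θ = 39.5/(k−1).
Need P(X < 82.1) = 0.99 with θ tied to k this way. Start at k = 2, θ = 39.5: P(X<82.1) ≈ 0.615.
Too low — raise k to concentrate. Iterating converges to k ≈ 10.1.
Then θ = 39.5/(10.1−1) ≈ 4.34.

k ≈ 10.1, θ ≈ 4.34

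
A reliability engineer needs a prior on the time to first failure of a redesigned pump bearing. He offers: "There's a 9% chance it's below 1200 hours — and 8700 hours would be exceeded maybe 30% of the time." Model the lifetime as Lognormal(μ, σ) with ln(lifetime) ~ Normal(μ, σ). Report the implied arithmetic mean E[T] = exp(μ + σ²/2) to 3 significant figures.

If T ~ Lognormal(μ,σ) then ln T ~ Normal(μ,σ), so the p-quantile of ln T is μ + z_p·σ.
ln(1200) = 7.09 and ln(8700) = 9.071; z_{0.09} = -1.341, z_{0.7} = 0.5244.
σ = (9.071 − 7.09)/(0.5244 − (-1.341)) = 1.062.
μ = 7.09 − (-1.341)·1.062 = 8.514.
E[T] = exp(μ + σ²/2) = exp(8.514 + 0.5640) = 8760 hours.

E[T] ≈ 8760 hours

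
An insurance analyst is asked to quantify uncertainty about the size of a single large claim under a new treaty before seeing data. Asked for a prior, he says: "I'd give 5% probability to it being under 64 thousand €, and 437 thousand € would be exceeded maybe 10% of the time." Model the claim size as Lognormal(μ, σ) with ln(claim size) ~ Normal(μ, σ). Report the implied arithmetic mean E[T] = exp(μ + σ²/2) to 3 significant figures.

E[T] ≈ 234 thousand €

If T ~ Lognormal(μ,σ) then ln T ~ Normal(μ,σ), so the p-quantile of ln T is μ + z_p·σ.
ln(64) = 4.159 and ln(437) = 6.08; z_{0.05} = -1.645, z_{0.9} = 1.282.
σ = (6.08 − 4.159)/(1.282 − (-1.645)) = 0.656.
μ = 4.159 − (-1.645)·0.656 = 5.239.
E[T] = exp(μ + σ²/2) = exp(5.239 + 0.2155) = 234 thousand €.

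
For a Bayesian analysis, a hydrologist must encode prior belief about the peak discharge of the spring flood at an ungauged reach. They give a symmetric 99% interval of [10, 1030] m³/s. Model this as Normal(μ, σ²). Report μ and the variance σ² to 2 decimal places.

A symmetric 99% interval runs μ ± z·σ with z = 2.576.
Half-width = 510, so σ = 510/2.576 = 197.994 and σ² = 39201.82.
μ is the interval midpoint, 520.00.

μ = 520.00, σ² = 39201.82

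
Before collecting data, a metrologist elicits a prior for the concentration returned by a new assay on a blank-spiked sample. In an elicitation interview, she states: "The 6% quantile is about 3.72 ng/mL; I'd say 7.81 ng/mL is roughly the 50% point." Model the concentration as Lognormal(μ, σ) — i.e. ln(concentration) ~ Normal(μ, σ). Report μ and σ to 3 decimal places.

If T ~ Lognormal(μ,σ) then ln T ~ Normal(μ,σ), so the p-quantile of ln T is μ + z_p·σ.
ln(3.72) = 1.314 and ln(7.81) = 2.055; z_{0.06} = -1.555, z_{0.5} = 0.
σ = (2.055 − 1.314)/(0 − (-1.555)) = 0.477.
μ = 1.314 − (-1.555)·0.477 = 2.055.

μ ≈ 2.055, σ ≈ 0.477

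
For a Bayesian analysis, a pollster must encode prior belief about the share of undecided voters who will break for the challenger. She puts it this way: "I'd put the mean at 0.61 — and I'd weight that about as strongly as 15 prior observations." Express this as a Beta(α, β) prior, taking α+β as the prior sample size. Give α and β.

Under the effective-sample-size interpretation, Beta(α, β) has prior mean α/(α+β) and prior sample size α+β.
So α+β = 15 and α/(α+β) = 0.61, giving α = 0.61·15 = 9.15 and β = 15 − 9.15 = 5.85.

α = 9.15, β = 5.85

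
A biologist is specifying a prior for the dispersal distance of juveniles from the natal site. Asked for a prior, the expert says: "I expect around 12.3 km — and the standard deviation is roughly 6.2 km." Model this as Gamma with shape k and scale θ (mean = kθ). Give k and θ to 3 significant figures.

k ≈ 3.94, θ ≈ 3.13

For Gamma(k, scale θ): mean = kθ, variance = kθ², so CV = 1/√k.
CV = SD/mean = 6.2/12.3 = 0.5041, hence k = 1/CV² = 3.94.
Then θ = mean/k = 12.3/3.94 = 3.13.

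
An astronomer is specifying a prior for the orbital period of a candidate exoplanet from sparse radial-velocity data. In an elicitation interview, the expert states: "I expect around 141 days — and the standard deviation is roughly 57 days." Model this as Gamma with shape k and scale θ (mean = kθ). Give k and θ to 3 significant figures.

For Gamma(k, scale θ): mean = kθ, variance = kθ², so CV = 1/√k.
CV = SD/mean = 57/141 = 0.4043, hence k = 1/CV² = 6.12.
Then θ = mean/k = 141/6.12 = 23.

k ≈ 6.12, θ ≈ 23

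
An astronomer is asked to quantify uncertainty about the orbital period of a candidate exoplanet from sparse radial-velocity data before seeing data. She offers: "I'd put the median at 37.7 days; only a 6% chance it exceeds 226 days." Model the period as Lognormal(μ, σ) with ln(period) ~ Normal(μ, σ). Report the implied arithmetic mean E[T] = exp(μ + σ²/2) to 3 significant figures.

If T ~ Lognormal(μ,σ) then ln T ~ Normal(μ,σ), so the p-quantile of ln T is μ + z_p·σ.
ln(37.7) = 3.63 and ln(226) = 5.421; z_{0.5} = 0, z_{0.94} = 1.555.
σ = (5.421 − 3.63)/(1.555 − (0)) = 1.152.
μ = 3.63 − (0)·1.152 = 3.630.
E[T] = exp(μ + σ²/2) = exp(3.630 + 0.6634) = 73.2 days.

E[T] ≈ 73.2 days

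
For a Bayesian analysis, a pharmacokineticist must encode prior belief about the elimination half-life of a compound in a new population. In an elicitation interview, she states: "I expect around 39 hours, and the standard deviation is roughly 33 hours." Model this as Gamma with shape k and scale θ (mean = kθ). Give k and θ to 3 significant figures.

For Gamma(k, scale θ): mean = kθ, variance = kθ², so CV = 1/√k.
CV = SD/mean = 33/39 = 0.8462, hence k = 1/CV² = 1.4.
Then θ = mean/k = 39/1.4 = 27.9.

k ≈ 1.4, θ ≈ 27.9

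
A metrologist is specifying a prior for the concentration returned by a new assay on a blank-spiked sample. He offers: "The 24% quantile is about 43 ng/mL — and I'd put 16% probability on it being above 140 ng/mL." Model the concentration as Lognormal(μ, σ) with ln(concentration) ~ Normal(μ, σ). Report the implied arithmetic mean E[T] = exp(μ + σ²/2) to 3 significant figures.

E[T] ≈ 89.3 ng/mL

If T ~ Lognormal(μ,σ) then ln T ~ Normal(μ,σ), so the p-quantile of ln T is μ + z_p·σ.
ln(43) = 3.761 and ln(140) = 4.942; z_{0.24} = -0.7063, z_{0.84} = 0.9945.
σ = (4.942 − 3.761)/(0.9945 − (-0.7063)) = 0.694.
μ = 3.761 − (-0.7063)·0.694 = 4.251.
E[T] = exp(μ + σ²/2) = exp(4.251 + 0.2409) = 89.3 ng/mL.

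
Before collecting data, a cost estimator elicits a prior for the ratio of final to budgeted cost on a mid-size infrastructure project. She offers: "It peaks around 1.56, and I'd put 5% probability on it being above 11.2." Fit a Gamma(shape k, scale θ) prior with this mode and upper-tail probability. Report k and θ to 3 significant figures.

Gamma(k,θ) with k>1 has mode (k−1)θ, so θ = 1.56/(k−1).
Need P(X < 11.2) = 0.95 with θ tied to k this way. Start at k = 2, θ = 1.56: P(X<11.2) ≈ 0.994.
Too high — lower k to spread out. Iterating converges to k ≈ 1.56.
Then θ = 1.56/(1.56−1) ≈ 2.79.

k ≈ 1.56, θ ≈ 2.79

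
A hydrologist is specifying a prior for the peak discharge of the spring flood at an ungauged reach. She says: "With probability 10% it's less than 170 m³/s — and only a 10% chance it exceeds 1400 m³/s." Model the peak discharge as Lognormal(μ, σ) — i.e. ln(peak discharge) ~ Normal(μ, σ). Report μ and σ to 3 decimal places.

μ ≈ 6.190, σ ≈ 0.823

If T ~ Lognormal(μ,σ) then ln T ~ Normal(μ,σ), so the p-quantile of ln T is μ + z_p·σ.
ln(170) = 5.136 and ln(1400) = 7.244; z_{0.1} = -1.282, z_{0.9} = 1.282.
σ = (7.244 − 5.136)/(1.282 − (-1.282)) = 0.823.
μ = 5.136 − (-1.282)·0.823 = 6.190.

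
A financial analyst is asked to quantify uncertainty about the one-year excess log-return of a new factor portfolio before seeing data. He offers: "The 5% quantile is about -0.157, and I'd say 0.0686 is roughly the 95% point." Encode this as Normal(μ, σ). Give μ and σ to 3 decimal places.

μ = -0.044, σ = 0.069

The p-quantile of Normal(μ,σ) is μ + z_p·σ, with z_{0.05} = -1.645 and z_{0.95} = 1.645.
Eliminate σ: μ = (z₂·x₁ − z₁·x₂)/(z₂ − z₁) = (1.645·-0.157 − (-1.645)·0.0686)/3.29 = -0.044.
Then σ = (x₂ − x₁)/(z₂ − z₁) = (0.0686 − -0.157)/3.29 = 0.069.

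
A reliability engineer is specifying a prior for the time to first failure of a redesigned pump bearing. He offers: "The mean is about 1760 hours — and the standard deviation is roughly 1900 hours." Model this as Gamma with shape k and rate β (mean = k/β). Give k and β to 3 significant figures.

For Gamma(k, rate β): mean = k/β, variance = k/β², so CV = 1/√k.
CV = SD/mean = 1900/1760 = 1.08, hence k = 1/CV² = 0.858.
Then β = k/mean = 0.858/1760 = 0.000488.

k ≈ 0.858, β ≈ 0.000488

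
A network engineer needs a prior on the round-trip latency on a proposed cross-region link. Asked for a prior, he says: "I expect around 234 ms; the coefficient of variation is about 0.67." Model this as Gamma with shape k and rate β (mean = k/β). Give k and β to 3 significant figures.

k ≈ 2.23, β ≈ 0.00952

For Gamma(k, rate β): mean = k/β, variance = k/β², so CV = 1/√k.
CV = 0.67, hence k = 1/CV² = 2.23.
Then β = k/mean = 2.23/234 = 0.00952.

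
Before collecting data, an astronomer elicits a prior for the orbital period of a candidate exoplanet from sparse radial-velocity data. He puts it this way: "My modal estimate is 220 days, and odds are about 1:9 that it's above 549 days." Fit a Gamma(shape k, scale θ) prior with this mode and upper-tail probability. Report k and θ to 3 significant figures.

Gamma(k,θ) with k>1 has mode (k−1)θ, so θ = 220/(k−1).
Need P(X < 549) = 0.9 with θ tied to k this way. Start at k = 2, θ = 220: P(X<549) ≈ 0.712.
Too low — raise k to concentrate. Iterating converges to k ≈ 3.3.
Then θ = 220/(3.3−1) ≈ 95.8.

k ≈ 3.3, θ ≈ 95.8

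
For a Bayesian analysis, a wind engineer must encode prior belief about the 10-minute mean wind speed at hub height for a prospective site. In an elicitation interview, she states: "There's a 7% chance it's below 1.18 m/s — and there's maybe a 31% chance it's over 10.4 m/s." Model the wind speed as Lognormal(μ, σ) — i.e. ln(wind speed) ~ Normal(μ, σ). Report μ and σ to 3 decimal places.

μ ≈ 1.794, σ ≈ 1.104

If T ~ Lognormal(μ,σ) then ln T ~ Normal(μ,σ), so the p-quantile of ln T is μ + z_p·σ.
ln(1.18) = 0.1655 and ln(10.4) = 2.342; z_{0.07} = -1.476, z_{0.69} = 0.4959.
σ = (2.342 − 0.1655)/(0.4959 − (-1.476)) = 1.104.
μ = 0.1655 − (-1.476)·1.104 = 1.794.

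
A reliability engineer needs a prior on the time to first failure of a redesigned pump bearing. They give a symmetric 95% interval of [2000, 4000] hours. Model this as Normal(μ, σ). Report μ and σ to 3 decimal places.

A symmetric 95% interval runs μ ± z·σ with z = 1.96.
Half-width = 1000, so σ = 1000/1.96 = 510.213.
μ is the interval midpoint, 3000.000.

μ = 3000.000, σ = 510.213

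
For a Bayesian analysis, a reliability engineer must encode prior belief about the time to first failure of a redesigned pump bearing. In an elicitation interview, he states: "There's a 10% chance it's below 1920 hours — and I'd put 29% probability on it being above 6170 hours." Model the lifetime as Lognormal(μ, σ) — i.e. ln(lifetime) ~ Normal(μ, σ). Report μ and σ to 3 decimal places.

μ ≈ 8.375, σ ≈ 0.636

If T ~ Lognormal(μ,σ) then ln T ~ Normal(μ,σ), so the p-quantile of ln T is μ + z_p·σ.
ln(1920) = 7.56 and ln(6170) = 8.727; z_{0.1} = -1.282, z_{0.71} = 0.5534.
σ = (8.727 − 7.56)/(0.5534 − (-1.282)) = 0.636.
μ = 7.56 − (-1.282)·0.636 = 8.375.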